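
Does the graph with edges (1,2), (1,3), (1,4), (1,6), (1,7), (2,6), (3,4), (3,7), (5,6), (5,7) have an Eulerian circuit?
No (4 vertices have odd degree: {1, 3, 6, 7}; Eulerian circuit requires 0)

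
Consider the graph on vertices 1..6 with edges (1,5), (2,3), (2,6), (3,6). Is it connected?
No, it has 3 components: {1, 5}, {2, 3, 6}, {4}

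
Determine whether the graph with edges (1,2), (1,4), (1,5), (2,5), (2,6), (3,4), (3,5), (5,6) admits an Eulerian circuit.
No (2 vertices have odd degree: {1, 2}; Eulerian circuit requires 0)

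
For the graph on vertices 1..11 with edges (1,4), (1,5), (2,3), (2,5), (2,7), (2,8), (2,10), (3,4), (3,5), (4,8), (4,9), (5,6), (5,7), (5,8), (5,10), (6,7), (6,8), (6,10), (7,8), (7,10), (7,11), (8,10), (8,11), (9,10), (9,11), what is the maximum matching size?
5 (matching: (1,5), (3,4), (6,7), (8,11), (9,10); upper bound floor(n/2) = floor(11/2) = 5)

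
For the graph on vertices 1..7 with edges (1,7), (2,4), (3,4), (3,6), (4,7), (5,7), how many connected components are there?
1 (components: {1, 2, 3, 4, 5, 6, 7})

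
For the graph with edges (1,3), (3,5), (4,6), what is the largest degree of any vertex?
2 (attained at vertex 3)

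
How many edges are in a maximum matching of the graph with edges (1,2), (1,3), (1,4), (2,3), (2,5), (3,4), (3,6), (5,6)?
3 (matching: (1,4), (2,5), (3,6); upper bound floor(n/2) = floor(6/2) = 3)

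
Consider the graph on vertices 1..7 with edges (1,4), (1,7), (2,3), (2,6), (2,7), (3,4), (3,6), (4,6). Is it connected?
No, it has 2 components: {1, 2, 3, 4, 6, 7}, {5}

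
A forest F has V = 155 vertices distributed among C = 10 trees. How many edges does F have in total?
145 (Each of the 10 component trees on V_i vertices has V_i - 1 edges; summing gives V - C = 155 - 10 = 145)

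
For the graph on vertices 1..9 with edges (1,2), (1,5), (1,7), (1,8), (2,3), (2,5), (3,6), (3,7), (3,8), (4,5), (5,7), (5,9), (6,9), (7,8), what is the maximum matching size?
4 (matching: (1,2), (4,5), (6,9), (7,8); upper bound floor(n/2) = floor(9/2) = 4)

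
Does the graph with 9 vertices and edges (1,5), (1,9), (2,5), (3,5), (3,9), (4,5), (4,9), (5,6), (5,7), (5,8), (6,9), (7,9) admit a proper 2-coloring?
Yes. Partition: {1, 2, 3, 4, 6, 7, 8}, {5, 9}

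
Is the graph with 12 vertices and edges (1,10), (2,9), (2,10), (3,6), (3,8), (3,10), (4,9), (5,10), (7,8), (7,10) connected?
No, it has 3 components: {1, 2, 3, 4, 5, 6, 7, 8, 9, 10}, {11}, {12}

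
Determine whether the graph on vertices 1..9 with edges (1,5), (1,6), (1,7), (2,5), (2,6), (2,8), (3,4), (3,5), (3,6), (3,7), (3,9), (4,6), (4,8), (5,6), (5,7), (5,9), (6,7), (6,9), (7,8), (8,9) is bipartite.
No (odd cycle of length 3: 6 -> 1 -> 5 -> 6)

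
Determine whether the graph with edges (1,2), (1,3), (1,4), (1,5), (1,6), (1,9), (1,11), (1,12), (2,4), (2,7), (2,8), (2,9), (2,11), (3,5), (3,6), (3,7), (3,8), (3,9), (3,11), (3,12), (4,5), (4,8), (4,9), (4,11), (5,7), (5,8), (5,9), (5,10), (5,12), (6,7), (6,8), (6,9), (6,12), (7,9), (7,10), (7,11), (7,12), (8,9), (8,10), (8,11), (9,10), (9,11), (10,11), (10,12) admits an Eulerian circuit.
Yes (the graph is connected and all 12 vertices have even degree)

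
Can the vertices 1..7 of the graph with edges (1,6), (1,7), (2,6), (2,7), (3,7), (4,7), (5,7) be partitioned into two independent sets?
Yes. Partition: {1, 2, 3, 4, 5}, {6, 7}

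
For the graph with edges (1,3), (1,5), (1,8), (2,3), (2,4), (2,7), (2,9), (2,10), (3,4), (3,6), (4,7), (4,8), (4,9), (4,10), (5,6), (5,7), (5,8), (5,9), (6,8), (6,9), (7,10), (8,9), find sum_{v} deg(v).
44 (handshake: sum of degrees = 2|E| = 2 x 22 = 44)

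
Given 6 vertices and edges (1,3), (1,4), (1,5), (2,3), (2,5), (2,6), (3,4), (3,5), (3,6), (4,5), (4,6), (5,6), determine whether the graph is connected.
Yes (BFS from 1 visits [1, 3, 4, 5, 2, 6] — all 6 vertices reached)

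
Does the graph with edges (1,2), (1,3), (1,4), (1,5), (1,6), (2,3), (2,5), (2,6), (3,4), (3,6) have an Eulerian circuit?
No (2 vertices have odd degree: {1, 6}; Eulerian circuit requires 0)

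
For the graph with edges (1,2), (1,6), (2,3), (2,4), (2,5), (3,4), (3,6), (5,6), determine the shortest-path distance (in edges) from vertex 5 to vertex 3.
2 (path: 5 -> 6 -> 3, 2 edges)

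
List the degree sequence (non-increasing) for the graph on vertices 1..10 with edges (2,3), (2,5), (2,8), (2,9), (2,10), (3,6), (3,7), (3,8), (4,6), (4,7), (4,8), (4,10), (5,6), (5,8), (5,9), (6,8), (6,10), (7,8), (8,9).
[7, 5, 5, 4, 4, 4, 3, 3, 3, 0] (degrees: deg(1)=0, deg(2)=5, deg(3)=4, deg(4)=4, deg(5)=4, deg(6)=5, deg(7)=3, deg(8)=7, deg(9)=3, deg(10)=3)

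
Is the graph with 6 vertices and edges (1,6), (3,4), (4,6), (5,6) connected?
No, it has 2 components: {1, 3, 4, 5, 6}, {2}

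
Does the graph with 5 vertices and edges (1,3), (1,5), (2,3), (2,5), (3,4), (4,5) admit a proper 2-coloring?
Yes. Partition: {1, 2, 4}, {3, 5}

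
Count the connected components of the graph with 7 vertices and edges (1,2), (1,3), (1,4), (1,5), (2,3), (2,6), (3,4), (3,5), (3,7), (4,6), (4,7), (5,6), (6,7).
1 (components: {1, 2, 3, 4, 5, 6, 7})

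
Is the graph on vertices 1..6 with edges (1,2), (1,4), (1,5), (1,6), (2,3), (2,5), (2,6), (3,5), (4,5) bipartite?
No (odd cycle of length 3: 5 -> 1 -> 4 -> 5)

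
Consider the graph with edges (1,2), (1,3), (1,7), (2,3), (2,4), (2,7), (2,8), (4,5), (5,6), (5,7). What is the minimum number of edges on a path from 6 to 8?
4 (path: 6 -> 5 -> 4 -> 2 -> 8, 4 edges)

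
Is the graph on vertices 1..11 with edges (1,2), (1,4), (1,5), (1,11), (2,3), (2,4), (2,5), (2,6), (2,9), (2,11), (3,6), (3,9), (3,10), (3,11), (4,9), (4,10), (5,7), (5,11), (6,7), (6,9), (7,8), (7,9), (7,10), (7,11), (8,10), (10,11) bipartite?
No (odd cycle of length 3: 4 -> 1 -> 2 -> 4)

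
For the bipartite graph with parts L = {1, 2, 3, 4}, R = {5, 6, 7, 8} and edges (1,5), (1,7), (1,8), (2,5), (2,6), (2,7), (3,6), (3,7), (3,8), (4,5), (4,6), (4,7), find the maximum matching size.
4 (matching: (1,8), (2,7), (3,6), (4,5); upper bound min(|L|,|R|) = min(4,4) = 4)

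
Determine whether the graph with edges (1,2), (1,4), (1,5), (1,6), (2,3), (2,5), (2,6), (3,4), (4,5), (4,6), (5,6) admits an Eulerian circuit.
Yes (the graph is connected and all 6 vertices have even degree)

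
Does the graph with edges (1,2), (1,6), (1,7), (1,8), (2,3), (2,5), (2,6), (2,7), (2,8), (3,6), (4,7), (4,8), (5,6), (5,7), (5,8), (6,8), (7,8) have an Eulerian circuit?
No (2 vertices have odd degree: {6, 7}; Eulerian circuit requires 0)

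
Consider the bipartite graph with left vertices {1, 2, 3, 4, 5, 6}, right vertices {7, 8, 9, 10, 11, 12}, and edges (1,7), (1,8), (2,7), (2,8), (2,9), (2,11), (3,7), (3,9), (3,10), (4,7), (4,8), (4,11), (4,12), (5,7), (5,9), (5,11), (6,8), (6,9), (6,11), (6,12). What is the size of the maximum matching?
6 (matching: (1,8), (2,11), (3,10), (4,12), (5,7), (6,9); upper bound min(|L|,|R|) = min(6,6) = 6)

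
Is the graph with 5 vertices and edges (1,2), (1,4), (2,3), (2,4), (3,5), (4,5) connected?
Yes (BFS from 1 visits [1, 2, 4, 3, 5] — all 5 vertices reached)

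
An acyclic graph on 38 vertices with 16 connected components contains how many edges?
22 (Each of the 16 component trees on V_i vertices has V_i - 1 edges; summing gives V - C = 38 - 16 = 22)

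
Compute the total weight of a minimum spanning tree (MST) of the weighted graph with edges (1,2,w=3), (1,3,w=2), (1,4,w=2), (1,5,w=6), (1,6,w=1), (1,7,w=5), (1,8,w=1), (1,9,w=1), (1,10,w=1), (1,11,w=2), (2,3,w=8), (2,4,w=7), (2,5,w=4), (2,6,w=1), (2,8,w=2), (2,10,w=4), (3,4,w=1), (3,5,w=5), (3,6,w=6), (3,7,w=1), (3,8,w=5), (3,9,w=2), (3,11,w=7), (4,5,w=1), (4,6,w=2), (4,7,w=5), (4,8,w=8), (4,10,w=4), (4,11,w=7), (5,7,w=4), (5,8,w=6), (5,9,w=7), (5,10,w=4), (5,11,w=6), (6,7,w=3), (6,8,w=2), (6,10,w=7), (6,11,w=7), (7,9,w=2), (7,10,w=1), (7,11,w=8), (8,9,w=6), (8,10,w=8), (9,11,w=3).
11 (MST edges: (1,6,w=1), (1,8,w=1), (1,9,w=1), (1,10,w=1), (1,11,w=2), (2,6,w=1), (3,4,w=1), (3,7,w=1), (4,5,w=1), (7,10,w=1); sum of weights 1 + 1 + 1 + 1 + 2 + 1 + 1 + 1 + 1 + 1 = 11)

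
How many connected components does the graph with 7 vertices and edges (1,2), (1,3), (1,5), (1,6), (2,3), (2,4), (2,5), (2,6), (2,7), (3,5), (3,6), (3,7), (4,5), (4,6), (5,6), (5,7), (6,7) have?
1 (components: {1, 2, 3, 4, 5, 6, 7})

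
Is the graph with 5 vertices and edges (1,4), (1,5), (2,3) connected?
No, it has 2 components: {1, 4, 5}, {2, 3}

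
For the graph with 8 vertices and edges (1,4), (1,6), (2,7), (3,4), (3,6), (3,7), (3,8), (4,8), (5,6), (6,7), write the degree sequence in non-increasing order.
[4, 4, 3, 3, 2, 2, 1, 1] (degrees: deg(1)=2, deg(2)=1, deg(3)=4, deg(4)=3, deg(5)=1, deg(6)=4, deg(7)=3, deg(8)=2)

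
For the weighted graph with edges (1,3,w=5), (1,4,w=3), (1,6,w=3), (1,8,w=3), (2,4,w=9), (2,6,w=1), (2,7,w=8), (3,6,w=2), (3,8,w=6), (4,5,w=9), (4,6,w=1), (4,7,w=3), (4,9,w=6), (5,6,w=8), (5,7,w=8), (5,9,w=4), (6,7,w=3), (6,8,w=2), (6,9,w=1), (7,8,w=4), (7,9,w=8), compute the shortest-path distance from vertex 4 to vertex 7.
3 (path: 4 -> 7; weights 3 = 3)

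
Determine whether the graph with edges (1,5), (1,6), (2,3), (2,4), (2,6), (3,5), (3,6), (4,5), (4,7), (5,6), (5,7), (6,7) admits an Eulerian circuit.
No (6 vertices have odd degree: {2, 3, 4, 5, 6, 7}; Eulerian circuit requires 0)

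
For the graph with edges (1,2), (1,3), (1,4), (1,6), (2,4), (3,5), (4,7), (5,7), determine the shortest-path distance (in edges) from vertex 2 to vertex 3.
2 (path: 2 -> 1 -> 3, 2 edges)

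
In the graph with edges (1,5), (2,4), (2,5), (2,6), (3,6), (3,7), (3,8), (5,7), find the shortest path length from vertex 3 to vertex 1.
3 (path: 3 -> 7 -> 5 -> 1, 3 edges)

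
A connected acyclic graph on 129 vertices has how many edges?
128 (A tree on V vertices has V - 1 edges, so 129 - 1 = 128)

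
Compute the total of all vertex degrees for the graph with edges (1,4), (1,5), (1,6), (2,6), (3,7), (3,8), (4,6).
14 (handshake: sum of degrees = 2|E| = 2 x 7 = 14)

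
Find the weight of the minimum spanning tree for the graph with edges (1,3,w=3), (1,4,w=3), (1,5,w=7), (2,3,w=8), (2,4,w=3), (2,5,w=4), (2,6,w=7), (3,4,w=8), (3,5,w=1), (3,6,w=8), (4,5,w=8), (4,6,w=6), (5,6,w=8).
16 (MST edges: (1,3,w=3), (1,4,w=3), (2,4,w=3), (3,5,w=1), (4,6,w=6); sum of weights 3 + 3 + 3 + 1 + 6 = 16)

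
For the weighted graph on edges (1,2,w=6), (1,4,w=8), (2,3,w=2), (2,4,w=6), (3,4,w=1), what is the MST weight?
9 (MST edges: (1,2,w=6), (2,3,w=2), (3,4,w=1); sum of weights 6 + 2 + 1 = 9)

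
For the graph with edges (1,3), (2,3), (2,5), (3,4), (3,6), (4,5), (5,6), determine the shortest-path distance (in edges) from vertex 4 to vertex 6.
2 (path: 4 -> 5 -> 6, 2 edges)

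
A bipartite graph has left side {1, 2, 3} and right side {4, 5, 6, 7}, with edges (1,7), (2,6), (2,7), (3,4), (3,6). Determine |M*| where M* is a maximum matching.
3 (matching: (1,7), (2,6), (3,4); upper bound min(|L|,|R|) = min(3,4) = 3)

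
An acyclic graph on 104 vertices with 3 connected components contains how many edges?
101 (Each of the 3 component trees on V_i vertices has V_i - 1 edges; summing gives V - C = 104 - 3 = 101)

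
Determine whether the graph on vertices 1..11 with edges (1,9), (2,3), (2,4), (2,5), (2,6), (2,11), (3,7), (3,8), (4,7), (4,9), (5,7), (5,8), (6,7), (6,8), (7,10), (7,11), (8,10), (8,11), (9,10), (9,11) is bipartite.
Yes. Partition: {1, 3, 4, 5, 6, 10, 11}, {2, 7, 8, 9}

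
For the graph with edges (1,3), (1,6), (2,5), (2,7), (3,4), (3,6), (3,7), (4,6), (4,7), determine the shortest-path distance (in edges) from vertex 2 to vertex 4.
2 (path: 2 -> 7 -> 4, 2 edges)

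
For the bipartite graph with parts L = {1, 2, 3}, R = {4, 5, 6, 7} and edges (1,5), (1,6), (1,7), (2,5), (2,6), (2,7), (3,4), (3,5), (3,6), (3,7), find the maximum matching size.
3 (matching: (1,7), (2,6), (3,5); upper bound min(|L|,|R|) = min(3,4) = 3)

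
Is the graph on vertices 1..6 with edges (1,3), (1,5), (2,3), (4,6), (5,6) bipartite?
Yes. Partition: {1, 2, 6}, {3, 4, 5}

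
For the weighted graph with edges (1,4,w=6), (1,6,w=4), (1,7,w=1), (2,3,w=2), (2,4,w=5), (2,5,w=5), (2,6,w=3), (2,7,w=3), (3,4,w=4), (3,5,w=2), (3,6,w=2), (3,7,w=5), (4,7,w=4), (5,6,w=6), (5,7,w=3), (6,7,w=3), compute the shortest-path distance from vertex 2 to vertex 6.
3 (path: 2 -> 6; weights 3 = 3)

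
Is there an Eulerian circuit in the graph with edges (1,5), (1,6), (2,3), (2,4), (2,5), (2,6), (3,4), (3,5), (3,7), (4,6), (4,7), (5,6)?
Yes (the graph is connected and all 7 vertices have even degree)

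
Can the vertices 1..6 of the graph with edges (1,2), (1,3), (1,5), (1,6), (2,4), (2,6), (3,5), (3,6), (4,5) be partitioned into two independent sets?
No (odd cycle of length 3: 2 -> 1 -> 6 -> 2)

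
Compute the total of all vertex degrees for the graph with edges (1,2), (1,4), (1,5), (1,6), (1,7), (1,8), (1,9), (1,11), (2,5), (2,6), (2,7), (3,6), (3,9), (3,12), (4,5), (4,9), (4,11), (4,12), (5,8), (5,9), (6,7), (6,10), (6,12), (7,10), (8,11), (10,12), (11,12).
54 (handshake: sum of degrees = 2|E| = 2 x 27 = 54)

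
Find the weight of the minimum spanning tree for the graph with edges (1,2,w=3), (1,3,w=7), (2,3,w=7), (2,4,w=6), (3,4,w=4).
13 (MST edges: (1,2,w=3), (2,4,w=6), (3,4,w=4); sum of weights 3 + 6 + 4 = 13)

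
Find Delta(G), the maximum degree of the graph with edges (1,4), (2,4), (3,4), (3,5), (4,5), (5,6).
4 (attained at vertex 4)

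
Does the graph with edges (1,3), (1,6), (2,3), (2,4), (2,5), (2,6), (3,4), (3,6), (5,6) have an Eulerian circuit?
Yes (the graph is connected and all 6 vertices have even degree)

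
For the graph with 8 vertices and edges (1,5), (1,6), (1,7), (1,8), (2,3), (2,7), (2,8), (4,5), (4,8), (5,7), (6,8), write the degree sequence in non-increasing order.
[4, 4, 3, 3, 3, 2, 2, 1] (degrees: deg(1)=4, deg(2)=3, deg(3)=1, deg(4)=2, deg(5)=3, deg(6)=2, deg(7)=3, deg(8)=4)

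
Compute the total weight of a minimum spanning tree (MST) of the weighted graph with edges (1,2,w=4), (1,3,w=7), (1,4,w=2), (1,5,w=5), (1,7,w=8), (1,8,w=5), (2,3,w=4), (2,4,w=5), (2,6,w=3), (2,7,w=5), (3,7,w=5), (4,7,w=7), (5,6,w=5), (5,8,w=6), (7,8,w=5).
28 (MST edges: (1,2,w=4), (1,4,w=2), (1,5,w=5), (1,8,w=5), (2,3,w=4), (2,6,w=3), (2,7,w=5); sum of weights 4 + 2 + 5 + 5 + 4 + 3 + 5 = 28)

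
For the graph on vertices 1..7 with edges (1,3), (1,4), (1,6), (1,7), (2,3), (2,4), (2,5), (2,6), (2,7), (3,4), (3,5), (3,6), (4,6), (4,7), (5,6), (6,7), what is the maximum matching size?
3 (matching: (1,4), (3,5), (6,7); upper bound floor(n/2) = floor(7/2) = 3)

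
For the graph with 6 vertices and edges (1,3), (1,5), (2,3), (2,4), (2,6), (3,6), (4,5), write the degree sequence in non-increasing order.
[3, 3, 2, 2, 2, 2] (degrees: deg(1)=2, deg(2)=3, deg(3)=3, deg(4)=2, deg(5)=2, deg(6)=2)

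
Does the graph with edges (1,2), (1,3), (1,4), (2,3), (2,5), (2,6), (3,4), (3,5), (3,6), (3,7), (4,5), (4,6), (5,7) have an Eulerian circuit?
No (2 vertices have odd degree: {1, 6}; Eulerian circuit requires 0)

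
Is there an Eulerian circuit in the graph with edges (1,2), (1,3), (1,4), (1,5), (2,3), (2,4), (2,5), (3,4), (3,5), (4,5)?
Yes (the graph is connected and all 5 vertices have even degree)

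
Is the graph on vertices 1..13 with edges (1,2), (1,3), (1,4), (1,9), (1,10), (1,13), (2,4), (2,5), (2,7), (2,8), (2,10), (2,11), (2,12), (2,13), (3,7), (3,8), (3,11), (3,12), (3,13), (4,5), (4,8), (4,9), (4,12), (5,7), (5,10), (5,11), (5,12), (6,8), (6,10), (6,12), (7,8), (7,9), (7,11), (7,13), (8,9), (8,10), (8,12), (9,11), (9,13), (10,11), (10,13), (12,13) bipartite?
No (odd cycle of length 3: 10 -> 1 -> 13 -> 10)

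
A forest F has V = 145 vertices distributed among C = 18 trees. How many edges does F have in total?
127 (Each of the 18 component trees on V_i vertices has V_i - 1 edges; summing gives V - C = 145 - 18 = 127)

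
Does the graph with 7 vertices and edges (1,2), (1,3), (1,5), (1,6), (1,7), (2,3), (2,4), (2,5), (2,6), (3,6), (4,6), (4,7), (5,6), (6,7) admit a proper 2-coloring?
No (odd cycle of length 3: 5 -> 1 -> 2 -> 5)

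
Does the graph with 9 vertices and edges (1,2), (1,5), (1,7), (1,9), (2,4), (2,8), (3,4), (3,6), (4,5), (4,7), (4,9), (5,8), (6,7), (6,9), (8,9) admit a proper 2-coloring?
Yes. Partition: {1, 4, 6, 8}, {2, 3, 5, 7, 9}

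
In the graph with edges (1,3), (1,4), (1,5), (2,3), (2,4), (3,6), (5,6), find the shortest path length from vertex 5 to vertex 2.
3 (path: 5 -> 1 -> 3 -> 2, 3 edges)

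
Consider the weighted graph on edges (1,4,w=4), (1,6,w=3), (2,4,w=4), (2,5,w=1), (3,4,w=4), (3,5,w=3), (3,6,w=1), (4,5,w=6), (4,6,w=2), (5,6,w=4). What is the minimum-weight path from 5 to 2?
1 (path: 5 -> 2; weights 1 = 1)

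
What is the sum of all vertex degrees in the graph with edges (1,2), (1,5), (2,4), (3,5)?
8 (handshake: sum of degrees = 2|E| = 2 x 4 = 8)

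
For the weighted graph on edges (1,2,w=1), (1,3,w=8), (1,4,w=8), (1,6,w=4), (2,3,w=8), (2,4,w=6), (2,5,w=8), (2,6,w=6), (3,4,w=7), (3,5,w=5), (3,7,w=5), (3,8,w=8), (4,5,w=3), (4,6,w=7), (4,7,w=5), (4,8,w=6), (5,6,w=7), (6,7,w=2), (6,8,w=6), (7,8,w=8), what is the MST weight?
26 (MST edges: (1,2,w=1), (1,6,w=4), (3,5,w=5), (3,7,w=5), (4,5,w=3), (4,8,w=6), (6,7,w=2); sum of weights 1 + 4 + 5 + 5 + 3 + 6 + 2 = 26)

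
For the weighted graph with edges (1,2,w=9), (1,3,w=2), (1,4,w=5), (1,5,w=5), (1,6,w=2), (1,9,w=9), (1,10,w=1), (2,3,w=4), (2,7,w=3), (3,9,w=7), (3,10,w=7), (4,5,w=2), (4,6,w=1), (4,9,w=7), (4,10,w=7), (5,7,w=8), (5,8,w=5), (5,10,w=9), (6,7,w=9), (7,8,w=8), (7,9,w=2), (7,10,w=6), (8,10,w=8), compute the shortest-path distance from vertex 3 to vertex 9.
7 (path: 3 -> 9; weights 7 = 7)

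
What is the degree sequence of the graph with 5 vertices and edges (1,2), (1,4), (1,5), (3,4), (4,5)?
[3, 3, 2, 1, 1] (degrees: deg(1)=3, deg(2)=1, deg(3)=1, deg(4)=3, deg(5)=2)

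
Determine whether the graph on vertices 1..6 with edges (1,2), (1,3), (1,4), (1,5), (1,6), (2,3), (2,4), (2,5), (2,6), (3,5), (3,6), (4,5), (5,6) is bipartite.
No (odd cycle of length 3: 3 -> 1 -> 6 -> 3)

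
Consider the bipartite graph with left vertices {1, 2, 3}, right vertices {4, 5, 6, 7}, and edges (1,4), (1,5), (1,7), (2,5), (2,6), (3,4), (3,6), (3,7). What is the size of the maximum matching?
3 (matching: (1,7), (2,5), (3,6); upper bound min(|L|,|R|) = min(3,4) = 3)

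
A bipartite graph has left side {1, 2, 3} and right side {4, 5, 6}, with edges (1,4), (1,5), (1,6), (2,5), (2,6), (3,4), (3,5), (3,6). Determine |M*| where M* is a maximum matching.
3 (matching: (1,6), (2,5), (3,4); upper bound min(|L|,|R|) = min(3,3) = 3)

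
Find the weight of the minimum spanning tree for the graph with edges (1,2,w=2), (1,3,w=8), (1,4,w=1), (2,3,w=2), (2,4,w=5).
5 (MST edges: (1,2,w=2), (1,4,w=1), (2,3,w=2); sum of weights 2 + 1 + 2 = 5)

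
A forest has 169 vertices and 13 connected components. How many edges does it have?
156 (Each of the 13 component trees on V_i vertices has V_i - 1 edges; summing gives V - C = 169 - 13 = 156)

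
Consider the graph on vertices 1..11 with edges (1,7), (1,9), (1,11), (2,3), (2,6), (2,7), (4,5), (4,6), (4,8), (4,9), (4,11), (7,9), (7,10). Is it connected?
Yes (BFS from 1 visits [1, 7, 9, 11, 2, 10, 4, 3, 6, 5, 8] — all 11 vertices reached)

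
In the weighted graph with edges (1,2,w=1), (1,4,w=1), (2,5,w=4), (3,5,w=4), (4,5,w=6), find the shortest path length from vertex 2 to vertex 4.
2 (path: 2 -> 1 -> 4; weights 1 + 1 = 2)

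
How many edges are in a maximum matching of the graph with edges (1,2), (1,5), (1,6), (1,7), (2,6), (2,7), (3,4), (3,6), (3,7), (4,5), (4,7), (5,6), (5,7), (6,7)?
3 (matching: (1,6), (3,7), (4,5); upper bound floor(n/2) = floor(7/2) = 3)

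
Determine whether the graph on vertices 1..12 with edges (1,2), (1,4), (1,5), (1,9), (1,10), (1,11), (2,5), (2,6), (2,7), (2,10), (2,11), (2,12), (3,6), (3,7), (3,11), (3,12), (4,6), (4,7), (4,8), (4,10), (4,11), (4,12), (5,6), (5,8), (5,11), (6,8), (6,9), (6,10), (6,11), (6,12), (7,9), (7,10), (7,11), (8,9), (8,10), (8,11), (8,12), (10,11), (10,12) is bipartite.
No (odd cycle of length 3: 2 -> 1 -> 5 -> 2)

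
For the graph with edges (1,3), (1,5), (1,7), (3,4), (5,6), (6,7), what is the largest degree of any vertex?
3 (attained at vertex 1)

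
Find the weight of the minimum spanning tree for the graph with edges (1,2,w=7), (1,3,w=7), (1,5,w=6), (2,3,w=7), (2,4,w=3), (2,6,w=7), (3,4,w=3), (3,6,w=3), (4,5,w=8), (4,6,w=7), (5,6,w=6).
21 (MST edges: (1,5,w=6), (2,4,w=3), (3,4,w=3), (3,6,w=3), (5,6,w=6); sum of weights 6 + 3 + 3 + 3 + 6 = 21)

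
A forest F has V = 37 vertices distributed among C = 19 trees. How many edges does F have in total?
18 (Each of the 19 component trees on V_i vertices has V_i - 1 edges; summing gives V - C = 37 - 19 = 18)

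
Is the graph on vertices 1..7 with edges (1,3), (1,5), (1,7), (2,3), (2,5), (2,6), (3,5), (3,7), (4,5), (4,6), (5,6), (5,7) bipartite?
No (odd cycle of length 3: 5 -> 1 -> 3 -> 5)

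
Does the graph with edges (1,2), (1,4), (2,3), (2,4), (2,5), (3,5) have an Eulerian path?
Yes — and in fact it has an Eulerian circuit (the graph is connected and all 5 vertices have even degree)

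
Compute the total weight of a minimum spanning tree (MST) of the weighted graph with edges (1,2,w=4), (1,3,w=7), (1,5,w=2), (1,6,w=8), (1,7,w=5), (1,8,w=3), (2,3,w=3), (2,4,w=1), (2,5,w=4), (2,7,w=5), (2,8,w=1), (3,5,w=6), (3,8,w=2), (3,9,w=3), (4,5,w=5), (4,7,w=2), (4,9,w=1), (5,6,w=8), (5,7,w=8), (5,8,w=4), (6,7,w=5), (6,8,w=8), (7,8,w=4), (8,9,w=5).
17 (MST edges: (1,5,w=2), (1,8,w=3), (2,4,w=1), (2,8,w=1), (3,8,w=2), (4,7,w=2), (4,9,w=1), (6,7,w=5); sum of weights 2 + 3 + 1 + 1 + 2 + 2 + 1 + 5 = 17)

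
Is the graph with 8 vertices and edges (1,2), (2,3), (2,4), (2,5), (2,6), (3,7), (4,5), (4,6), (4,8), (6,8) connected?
Yes (BFS from 1 visits [1, 2, 3, 4, 5, 6, 7, 8] — all 8 vertices reached)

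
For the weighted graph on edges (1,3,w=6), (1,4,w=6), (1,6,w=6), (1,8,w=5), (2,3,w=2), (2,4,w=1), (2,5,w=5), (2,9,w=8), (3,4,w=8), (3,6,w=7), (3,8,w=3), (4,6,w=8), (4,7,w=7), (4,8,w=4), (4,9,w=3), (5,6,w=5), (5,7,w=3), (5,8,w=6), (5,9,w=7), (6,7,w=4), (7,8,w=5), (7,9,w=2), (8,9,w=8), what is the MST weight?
23 (MST edges: (1,8,w=5), (2,3,w=2), (2,4,w=1), (3,8,w=3), (4,9,w=3), (5,7,w=3), (6,7,w=4), (7,9,w=2); sum of weights 5 + 2 + 1 + 3 + 3 + 3 + 4 + 2 = 23)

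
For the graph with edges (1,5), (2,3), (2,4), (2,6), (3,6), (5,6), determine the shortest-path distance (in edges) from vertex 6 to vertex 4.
2 (path: 6 -> 2 -> 4, 2 edges)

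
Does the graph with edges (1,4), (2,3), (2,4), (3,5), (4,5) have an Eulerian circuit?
No (2 vertices have odd degree: {1, 4}; Eulerian circuit requires 0)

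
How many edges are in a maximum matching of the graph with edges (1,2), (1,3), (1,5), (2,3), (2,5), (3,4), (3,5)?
2 (matching: (2,5), (3,4); upper bound floor(n/2) = floor(5/2) = 2)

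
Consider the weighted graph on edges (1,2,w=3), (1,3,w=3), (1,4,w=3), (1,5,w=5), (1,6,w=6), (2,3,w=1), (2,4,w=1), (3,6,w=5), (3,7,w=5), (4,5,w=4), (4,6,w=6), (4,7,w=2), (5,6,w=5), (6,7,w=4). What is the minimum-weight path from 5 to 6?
5 (path: 5 -> 6; weights 5 = 5)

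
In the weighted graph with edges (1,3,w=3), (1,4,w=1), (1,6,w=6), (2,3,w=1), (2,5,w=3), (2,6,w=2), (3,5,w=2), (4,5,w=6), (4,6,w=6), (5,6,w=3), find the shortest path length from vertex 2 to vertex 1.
4 (path: 2 -> 3 -> 1; weights 1 + 3 = 4)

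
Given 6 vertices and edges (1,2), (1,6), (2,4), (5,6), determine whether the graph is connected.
No, it has 2 components: {1, 2, 4, 5, 6}, {3}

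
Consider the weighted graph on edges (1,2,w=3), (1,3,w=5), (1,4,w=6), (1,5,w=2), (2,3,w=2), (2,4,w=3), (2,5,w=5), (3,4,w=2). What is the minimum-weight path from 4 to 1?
6 (path: 4 -> 1; weights 6 = 6)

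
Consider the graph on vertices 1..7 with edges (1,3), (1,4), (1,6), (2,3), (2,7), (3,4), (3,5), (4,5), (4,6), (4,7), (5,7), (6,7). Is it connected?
Yes (BFS from 1 visits [1, 3, 4, 6, 2, 5, 7] — all 7 vertices reached)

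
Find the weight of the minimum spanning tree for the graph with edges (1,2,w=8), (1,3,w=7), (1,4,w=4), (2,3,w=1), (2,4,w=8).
12 (MST edges: (1,3,w=7), (1,4,w=4), (2,3,w=1); sum of weights 7 + 4 + 1 = 12)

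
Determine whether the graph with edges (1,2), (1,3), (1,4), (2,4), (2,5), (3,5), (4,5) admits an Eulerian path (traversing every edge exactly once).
No (4 vertices have odd degree: {1, 2, 4, 5}; Eulerian path requires 0 or 2)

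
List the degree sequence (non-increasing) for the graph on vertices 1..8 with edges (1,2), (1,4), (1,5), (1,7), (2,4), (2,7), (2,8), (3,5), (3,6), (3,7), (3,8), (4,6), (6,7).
[4, 4, 4, 4, 3, 3, 2, 2] (degrees: deg(1)=4, deg(2)=4, deg(3)=4, deg(4)=3, deg(5)=2, deg(6)=3, deg(7)=4, deg(8)=2)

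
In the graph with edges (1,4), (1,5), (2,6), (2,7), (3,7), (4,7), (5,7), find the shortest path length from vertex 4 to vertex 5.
2 (path: 4 -> 7 -> 5, 2 edges)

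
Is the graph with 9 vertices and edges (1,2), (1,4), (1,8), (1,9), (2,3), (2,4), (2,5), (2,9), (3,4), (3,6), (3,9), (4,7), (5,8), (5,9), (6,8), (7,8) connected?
Yes (BFS from 1 visits [1, 2, 4, 8, 9, 3, 5, 7, 6] — all 9 vertices reached)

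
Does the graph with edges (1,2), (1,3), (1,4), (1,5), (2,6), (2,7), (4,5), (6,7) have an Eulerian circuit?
No (2 vertices have odd degree: {2, 3}; Eulerian circuit requires 0)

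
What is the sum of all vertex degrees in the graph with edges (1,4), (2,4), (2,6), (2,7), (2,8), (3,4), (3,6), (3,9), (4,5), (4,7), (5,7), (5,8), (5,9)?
26 (handshake: sum of degrees = 2|E| = 2 x 13 = 26)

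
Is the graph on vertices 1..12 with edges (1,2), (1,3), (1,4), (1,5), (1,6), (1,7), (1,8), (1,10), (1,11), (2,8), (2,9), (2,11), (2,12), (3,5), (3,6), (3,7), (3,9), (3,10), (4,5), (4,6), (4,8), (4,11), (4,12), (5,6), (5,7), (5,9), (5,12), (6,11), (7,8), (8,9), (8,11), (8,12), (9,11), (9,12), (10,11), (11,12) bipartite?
No (odd cycle of length 3: 11 -> 1 -> 4 -> 11)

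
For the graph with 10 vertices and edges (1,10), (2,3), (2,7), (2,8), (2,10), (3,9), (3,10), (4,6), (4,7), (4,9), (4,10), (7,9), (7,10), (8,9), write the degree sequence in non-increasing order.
[5, 4, 4, 4, 4, 3, 2, 1, 1, 0] (degrees: deg(1)=1, deg(2)=4, deg(3)=3, deg(4)=4, deg(5)=0, deg(6)=1, deg(7)=4, deg(8)=2, deg(9)=4, deg(10)=5)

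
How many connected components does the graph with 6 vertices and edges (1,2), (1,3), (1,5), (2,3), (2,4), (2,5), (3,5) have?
2 (components: {1, 2, 3, 4, 5}, {6})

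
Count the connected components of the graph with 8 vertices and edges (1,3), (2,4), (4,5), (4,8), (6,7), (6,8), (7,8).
2 (components: {1, 3}, {2, 4, 5, 6, 7, 8})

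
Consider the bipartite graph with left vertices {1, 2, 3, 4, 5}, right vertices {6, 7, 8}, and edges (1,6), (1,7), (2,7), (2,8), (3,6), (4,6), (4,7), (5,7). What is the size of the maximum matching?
3 (matching: (1,7), (2,8), (3,6); upper bound min(|L|,|R|) = min(5,3) = 3)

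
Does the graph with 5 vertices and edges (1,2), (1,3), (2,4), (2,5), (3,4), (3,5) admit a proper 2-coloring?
Yes. Partition: {1, 4, 5}, {2, 3}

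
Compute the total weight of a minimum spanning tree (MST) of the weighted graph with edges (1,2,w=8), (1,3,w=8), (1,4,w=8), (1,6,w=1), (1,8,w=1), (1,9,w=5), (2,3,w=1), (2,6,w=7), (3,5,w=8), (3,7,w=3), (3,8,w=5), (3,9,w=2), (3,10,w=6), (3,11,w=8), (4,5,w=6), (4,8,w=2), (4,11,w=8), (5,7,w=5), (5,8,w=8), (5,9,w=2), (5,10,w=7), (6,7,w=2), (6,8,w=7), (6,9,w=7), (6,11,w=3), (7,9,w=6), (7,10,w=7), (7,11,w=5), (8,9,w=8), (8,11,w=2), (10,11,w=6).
22 (MST edges: (1,6,w=1), (1,8,w=1), (2,3,w=1), (3,7,w=3), (3,9,w=2), (3,10,w=6), (4,8,w=2), (5,9,w=2), (6,7,w=2), (8,11,w=2); sum of weights 1 + 1 + 1 + 3 + 2 + 6 + 2 + 2 + 2 + 2 = 22)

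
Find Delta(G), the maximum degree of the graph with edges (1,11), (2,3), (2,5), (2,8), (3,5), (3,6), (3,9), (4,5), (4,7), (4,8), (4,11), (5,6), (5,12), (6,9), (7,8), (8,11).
5 (attained at vertex 5)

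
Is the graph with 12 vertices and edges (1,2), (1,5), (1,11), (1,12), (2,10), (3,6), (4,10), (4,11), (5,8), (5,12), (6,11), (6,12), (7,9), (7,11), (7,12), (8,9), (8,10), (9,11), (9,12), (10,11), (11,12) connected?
Yes (BFS from 1 visits [1, 2, 5, 11, 12, 10, 8, 4, 6, 7, 9, 3] — all 12 vertices reached)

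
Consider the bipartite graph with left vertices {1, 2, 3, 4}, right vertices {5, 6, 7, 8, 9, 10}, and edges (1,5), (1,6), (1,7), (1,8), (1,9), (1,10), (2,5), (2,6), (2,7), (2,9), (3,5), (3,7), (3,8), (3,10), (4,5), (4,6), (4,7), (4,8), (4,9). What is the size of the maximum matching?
4 (matching: (1,10), (2,9), (3,8), (4,7); upper bound min(|L|,|R|) = min(4,6) = 4)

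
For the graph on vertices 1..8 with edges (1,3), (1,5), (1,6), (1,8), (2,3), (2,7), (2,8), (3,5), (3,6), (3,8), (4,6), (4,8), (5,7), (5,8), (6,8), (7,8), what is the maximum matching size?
4 (matching: (1,3), (2,8), (4,6), (5,7); upper bound floor(n/2) = floor(8/2) = 4)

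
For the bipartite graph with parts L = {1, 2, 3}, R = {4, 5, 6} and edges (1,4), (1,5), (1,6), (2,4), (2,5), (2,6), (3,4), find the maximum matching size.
3 (matching: (1,6), (2,5), (3,4); upper bound min(|L|,|R|) = min(3,3) = 3)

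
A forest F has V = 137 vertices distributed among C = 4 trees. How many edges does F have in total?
133 (Each of the 4 component trees on V_i vertices has V_i - 1 edges; summing gives V - C = 137 - 4 = 133)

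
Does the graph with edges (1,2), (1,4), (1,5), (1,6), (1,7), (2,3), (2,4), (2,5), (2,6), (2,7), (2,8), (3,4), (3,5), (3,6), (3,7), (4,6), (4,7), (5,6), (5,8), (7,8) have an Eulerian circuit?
No (8 vertices have odd degree: {1, 2, 3, 4, 5, 6, 7, 8}; Eulerian circuit requires 0)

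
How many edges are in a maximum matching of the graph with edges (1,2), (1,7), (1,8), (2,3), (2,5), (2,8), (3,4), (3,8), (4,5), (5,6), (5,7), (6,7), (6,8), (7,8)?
4 (matching: (1,2), (3,8), (4,5), (6,7); upper bound floor(n/2) = floor(8/2) = 4)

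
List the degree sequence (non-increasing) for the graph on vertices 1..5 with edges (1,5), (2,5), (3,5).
[3, 1, 1, 1, 0] (degrees: deg(1)=1, deg(2)=1, deg(3)=1, deg(4)=0, deg(5)=3)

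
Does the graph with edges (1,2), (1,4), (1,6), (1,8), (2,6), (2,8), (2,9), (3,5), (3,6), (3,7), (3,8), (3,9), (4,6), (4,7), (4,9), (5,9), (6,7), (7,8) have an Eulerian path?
Yes (the graph is connected and exactly 2 vertices have odd degree: {3, 6}; any Eulerian path must start and end at those)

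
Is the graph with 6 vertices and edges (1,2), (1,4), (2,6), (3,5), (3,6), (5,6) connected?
Yes (BFS from 1 visits [1, 2, 4, 6, 3, 5] — all 6 vertices reached)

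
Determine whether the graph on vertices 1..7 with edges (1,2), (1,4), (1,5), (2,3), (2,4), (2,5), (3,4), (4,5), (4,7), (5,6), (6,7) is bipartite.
No (odd cycle of length 3: 4 -> 1 -> 5 -> 4)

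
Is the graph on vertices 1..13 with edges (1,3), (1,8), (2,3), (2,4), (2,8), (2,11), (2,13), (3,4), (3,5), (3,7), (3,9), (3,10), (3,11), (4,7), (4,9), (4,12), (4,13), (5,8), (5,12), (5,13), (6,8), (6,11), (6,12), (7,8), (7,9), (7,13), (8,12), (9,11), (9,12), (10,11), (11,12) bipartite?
No (odd cycle of length 5: 2 -> 8 -> 1 -> 3 -> 4 -> 2)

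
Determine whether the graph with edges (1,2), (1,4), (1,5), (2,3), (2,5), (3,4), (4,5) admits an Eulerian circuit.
No (4 vertices have odd degree: {1, 2, 4, 5}; Eulerian circuit requires 0)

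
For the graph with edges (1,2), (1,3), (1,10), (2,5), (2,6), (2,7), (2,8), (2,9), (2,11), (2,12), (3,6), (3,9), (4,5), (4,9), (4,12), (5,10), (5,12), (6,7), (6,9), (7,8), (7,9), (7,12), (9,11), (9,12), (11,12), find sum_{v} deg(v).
50 (handshake: sum of degrees = 2|E| = 2 x 25 = 50)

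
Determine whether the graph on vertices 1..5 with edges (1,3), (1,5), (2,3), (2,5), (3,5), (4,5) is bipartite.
No (odd cycle of length 3: 3 -> 1 -> 5 -> 3)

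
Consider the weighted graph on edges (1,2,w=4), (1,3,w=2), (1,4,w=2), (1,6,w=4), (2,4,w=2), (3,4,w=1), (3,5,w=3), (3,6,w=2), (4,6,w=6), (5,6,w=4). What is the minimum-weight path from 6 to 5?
4 (path: 6 -> 5; weights 4 = 4)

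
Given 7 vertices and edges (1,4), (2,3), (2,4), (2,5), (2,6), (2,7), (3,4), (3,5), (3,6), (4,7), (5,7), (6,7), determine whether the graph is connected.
Yes (BFS from 1 visits [1, 4, 2, 3, 7, 5, 6] — all 7 vertices reached)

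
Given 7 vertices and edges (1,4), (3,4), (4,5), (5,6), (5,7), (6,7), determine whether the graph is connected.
No, it has 2 components: {1, 3, 4, 5, 6, 7}, {2}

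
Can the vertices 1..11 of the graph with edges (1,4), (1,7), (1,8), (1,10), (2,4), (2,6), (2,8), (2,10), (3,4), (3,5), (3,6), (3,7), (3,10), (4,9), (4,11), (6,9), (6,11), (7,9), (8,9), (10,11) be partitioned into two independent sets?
Yes. Partition: {1, 2, 3, 9, 11}, {4, 5, 6, 7, 8, 10}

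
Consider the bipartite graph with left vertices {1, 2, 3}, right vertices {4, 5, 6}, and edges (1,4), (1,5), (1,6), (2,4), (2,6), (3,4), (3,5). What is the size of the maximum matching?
3 (matching: (1,6), (2,4), (3,5); upper bound min(|L|,|R|) = min(3,3) = 3)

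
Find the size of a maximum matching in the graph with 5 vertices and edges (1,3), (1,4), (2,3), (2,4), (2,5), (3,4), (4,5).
2 (matching: (1,3), (4,5); upper bound floor(n/2) = floor(5/2) = 2)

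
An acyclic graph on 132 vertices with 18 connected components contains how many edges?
114 (Each of the 18 component trees on V_i vertices has V_i - 1 edges; summing gives V - C = 132 - 18 = 114)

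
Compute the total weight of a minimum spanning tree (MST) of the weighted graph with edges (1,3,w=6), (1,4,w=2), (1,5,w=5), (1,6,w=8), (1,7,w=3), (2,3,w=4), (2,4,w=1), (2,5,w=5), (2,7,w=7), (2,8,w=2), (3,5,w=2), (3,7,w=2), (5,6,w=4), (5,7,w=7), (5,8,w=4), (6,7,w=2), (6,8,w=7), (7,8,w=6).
14 (MST edges: (1,4,w=2), (1,7,w=3), (2,4,w=1), (2,8,w=2), (3,5,w=2), (3,7,w=2), (6,7,w=2); sum of weights 2 + 3 + 1 + 2 + 2 + 2 + 2 = 14)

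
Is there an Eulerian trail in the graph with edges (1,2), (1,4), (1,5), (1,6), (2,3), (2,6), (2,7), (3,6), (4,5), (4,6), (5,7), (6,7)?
No (4 vertices have odd degree: {4, 5, 6, 7}; Eulerian path requires 0 or 2)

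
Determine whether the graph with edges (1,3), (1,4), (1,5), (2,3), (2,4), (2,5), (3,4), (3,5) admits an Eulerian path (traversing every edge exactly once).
No (4 vertices have odd degree: {1, 2, 4, 5}; Eulerian path requires 0 or 2)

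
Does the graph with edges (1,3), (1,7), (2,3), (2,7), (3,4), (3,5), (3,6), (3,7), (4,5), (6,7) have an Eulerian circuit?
Yes (the graph is connected and all 7 vertices have even degree)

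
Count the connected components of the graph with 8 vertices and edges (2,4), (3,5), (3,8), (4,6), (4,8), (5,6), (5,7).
2 (components: {1}, {2, 3, 4, 5, 6, 7, 8})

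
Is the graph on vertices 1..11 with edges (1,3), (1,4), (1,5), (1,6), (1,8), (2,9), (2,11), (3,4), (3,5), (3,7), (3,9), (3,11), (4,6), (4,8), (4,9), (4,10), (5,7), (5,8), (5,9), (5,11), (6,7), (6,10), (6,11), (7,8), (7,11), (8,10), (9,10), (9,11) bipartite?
No (odd cycle of length 3: 3 -> 1 -> 4 -> 3)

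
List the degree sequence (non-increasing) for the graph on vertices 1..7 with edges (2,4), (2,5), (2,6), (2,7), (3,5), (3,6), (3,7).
[4, 3, 2, 2, 2, 1, 0] (degrees: deg(1)=0, deg(2)=4, deg(3)=3, deg(4)=1, deg(5)=2, deg(6)=2, deg(7)=2)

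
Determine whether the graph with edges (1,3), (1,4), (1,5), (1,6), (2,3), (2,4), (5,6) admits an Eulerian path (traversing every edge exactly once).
Yes — and in fact it has an Eulerian circuit (the graph is connected and all 6 vertices have even degree)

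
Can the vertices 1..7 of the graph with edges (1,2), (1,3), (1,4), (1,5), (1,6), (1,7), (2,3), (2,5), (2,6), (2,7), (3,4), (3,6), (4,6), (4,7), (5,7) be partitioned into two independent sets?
No (odd cycle of length 3: 5 -> 1 -> 2 -> 5)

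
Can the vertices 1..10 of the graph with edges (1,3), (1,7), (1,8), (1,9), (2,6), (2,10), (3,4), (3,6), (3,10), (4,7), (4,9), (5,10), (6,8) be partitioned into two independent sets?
Yes. Partition: {1, 4, 6, 10}, {2, 3, 5, 7, 8, 9}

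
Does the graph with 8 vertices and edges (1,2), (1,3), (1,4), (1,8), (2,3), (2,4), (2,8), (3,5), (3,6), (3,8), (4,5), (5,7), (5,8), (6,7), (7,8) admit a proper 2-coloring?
No (odd cycle of length 3: 4 -> 1 -> 2 -> 4)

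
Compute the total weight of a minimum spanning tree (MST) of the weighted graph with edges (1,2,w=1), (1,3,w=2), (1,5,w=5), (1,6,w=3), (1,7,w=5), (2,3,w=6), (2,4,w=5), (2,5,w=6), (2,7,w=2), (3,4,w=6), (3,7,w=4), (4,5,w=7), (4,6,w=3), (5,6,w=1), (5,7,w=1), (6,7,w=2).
10 (MST edges: (1,2,w=1), (1,3,w=2), (2,7,w=2), (4,6,w=3), (5,6,w=1), (5,7,w=1); sum of weights 1 + 2 + 2 + 3 + 1 + 1 = 10)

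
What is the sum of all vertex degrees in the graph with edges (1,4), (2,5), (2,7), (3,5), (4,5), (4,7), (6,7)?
14 (handshake: sum of degrees = 2|E| = 2 x 7 = 14)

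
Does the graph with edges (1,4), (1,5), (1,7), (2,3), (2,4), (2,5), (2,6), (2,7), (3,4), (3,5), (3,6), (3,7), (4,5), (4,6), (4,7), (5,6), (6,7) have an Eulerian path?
No (6 vertices have odd degree: {1, 2, 3, 5, 6, 7}; Eulerian path requires 0 or 2)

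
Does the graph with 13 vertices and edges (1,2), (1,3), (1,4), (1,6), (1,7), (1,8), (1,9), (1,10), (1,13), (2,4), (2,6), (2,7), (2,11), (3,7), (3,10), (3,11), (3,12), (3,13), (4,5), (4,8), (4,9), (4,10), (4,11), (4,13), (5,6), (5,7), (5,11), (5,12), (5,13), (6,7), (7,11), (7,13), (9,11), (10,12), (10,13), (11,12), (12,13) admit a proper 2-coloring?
No (odd cycle of length 3: 6 -> 1 -> 2 -> 6)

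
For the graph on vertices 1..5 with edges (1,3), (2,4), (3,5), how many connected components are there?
2 (components: {1, 3, 5}, {2, 4})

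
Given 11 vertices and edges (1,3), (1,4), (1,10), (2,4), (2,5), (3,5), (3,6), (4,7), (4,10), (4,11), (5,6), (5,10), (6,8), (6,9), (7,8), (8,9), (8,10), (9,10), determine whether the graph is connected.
Yes (BFS from 1 visits [1, 3, 4, 10, 5, 6, 2, 7, 11, 8, 9] — all 11 vertices reached)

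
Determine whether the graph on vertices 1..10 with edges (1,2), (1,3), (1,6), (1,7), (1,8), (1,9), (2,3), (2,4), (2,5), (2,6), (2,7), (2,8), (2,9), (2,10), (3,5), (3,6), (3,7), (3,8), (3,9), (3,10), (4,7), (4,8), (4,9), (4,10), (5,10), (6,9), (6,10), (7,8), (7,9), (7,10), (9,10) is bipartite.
No (odd cycle of length 3: 7 -> 1 -> 3 -> 7)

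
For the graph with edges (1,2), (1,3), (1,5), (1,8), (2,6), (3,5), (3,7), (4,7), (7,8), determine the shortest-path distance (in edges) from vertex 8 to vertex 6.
3 (path: 8 -> 1 -> 2 -> 6, 3 edges)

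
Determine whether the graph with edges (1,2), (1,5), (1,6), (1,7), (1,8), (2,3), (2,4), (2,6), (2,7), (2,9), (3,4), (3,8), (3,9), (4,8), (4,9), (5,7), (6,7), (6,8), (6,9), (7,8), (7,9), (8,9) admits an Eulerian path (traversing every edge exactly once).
Yes (the graph is connected and exactly 2 vertices have odd degree: {1, 6}; any Eulerian path must start and end at those)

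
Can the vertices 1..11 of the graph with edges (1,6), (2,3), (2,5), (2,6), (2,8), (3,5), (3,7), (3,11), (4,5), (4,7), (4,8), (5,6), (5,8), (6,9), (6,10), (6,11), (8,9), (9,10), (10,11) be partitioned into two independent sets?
No (odd cycle of length 3: 9 -> 6 -> 10 -> 9)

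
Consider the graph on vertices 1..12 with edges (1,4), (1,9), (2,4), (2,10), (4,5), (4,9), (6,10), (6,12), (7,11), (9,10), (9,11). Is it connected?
No, it has 3 components: {1, 2, 4, 5, 6, 7, 9, 10, 11, 12}, {3}, {8}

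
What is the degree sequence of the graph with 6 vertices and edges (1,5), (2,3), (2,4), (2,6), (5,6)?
[3, 2, 2, 1, 1, 1] (degrees: deg(1)=1, deg(2)=3, deg(3)=1, deg(4)=1, deg(5)=2, deg(6)=2)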